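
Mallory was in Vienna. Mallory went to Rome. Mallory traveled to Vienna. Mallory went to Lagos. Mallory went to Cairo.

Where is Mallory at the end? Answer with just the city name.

Answer: Cairo

Derivation:
Tracking Mallory's location:
Start: Mallory is in Vienna.
After move 1: Vienna -> Rome. Mallory is in Rome.
After move 2: Rome -> Vienna. Mallory is in Vienna.
After move 3: Vienna -> Lagos. Mallory is in Lagos.
After move 4: Lagos -> Cairo. Mallory is in Cairo.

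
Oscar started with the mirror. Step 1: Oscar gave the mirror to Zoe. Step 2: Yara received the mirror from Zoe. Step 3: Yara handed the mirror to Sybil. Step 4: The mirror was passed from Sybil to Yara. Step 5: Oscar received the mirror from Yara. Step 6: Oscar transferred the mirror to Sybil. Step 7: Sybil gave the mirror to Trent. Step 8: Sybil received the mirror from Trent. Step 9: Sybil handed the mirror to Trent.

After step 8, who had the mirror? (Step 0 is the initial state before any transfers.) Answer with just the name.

Tracking the mirror holder through step 8:
After step 0 (start): Oscar
After step 1: Zoe
After step 2: Yara
After step 3: Sybil
After step 4: Yara
After step 5: Oscar
After step 6: Sybil
After step 7: Trent
After step 8: Sybil

At step 8, the holder is Sybil.

Answer: Sybil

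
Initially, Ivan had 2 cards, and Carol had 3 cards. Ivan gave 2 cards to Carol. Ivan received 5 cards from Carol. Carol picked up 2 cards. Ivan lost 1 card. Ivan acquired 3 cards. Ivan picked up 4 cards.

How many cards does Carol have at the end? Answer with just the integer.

Tracking counts step by step:
Start: Ivan=2, Carol=3
Event 1 (Ivan -> Carol, 2): Ivan: 2 -> 0, Carol: 3 -> 5. State: Ivan=0, Carol=5
Event 2 (Carol -> Ivan, 5): Carol: 5 -> 0, Ivan: 0 -> 5. State: Ivan=5, Carol=0
Event 3 (Carol +2): Carol: 0 -> 2. State: Ivan=5, Carol=2
Event 4 (Ivan -1): Ivan: 5 -> 4. State: Ivan=4, Carol=2
Event 5 (Ivan +3): Ivan: 4 -> 7. State: Ivan=7, Carol=2
Event 6 (Ivan +4): Ivan: 7 -> 11. State: Ivan=11, Carol=2

Carol's final count: 2

Answer: 2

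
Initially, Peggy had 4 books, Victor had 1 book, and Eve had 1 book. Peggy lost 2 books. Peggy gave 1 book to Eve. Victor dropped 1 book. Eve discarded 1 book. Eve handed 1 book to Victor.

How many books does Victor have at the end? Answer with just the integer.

Answer: 1

Derivation:
Tracking counts step by step:
Start: Peggy=4, Victor=1, Eve=1
Event 1 (Peggy -2): Peggy: 4 -> 2. State: Peggy=2, Victor=1, Eve=1
Event 2 (Peggy -> Eve, 1): Peggy: 2 -> 1, Eve: 1 -> 2. State: Peggy=1, Victor=1, Eve=2
Event 3 (Victor -1): Victor: 1 -> 0. State: Peggy=1, Victor=0, Eve=2
Event 4 (Eve -1): Eve: 2 -> 1. State: Peggy=1, Victor=0, Eve=1
Event 5 (Eve -> Victor, 1): Eve: 1 -> 0, Victor: 0 -> 1. State: Peggy=1, Victor=1, Eve=0

Victor's final count: 1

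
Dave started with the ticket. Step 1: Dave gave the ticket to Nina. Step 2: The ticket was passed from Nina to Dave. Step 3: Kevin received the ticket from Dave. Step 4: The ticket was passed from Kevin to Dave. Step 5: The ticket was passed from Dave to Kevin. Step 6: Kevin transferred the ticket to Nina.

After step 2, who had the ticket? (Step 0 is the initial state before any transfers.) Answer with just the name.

Tracking the ticket holder through step 2:
After step 0 (start): Dave
After step 1: Nina
After step 2: Dave

At step 2, the holder is Dave.

Answer: Dave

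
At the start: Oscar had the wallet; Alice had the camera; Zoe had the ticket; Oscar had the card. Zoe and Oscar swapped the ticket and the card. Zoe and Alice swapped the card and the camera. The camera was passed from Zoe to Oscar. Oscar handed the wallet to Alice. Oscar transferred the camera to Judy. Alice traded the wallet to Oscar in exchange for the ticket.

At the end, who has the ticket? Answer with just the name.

Tracking all object holders:
Start: wallet:Oscar, camera:Alice, ticket:Zoe, card:Oscar
Event 1 (swap ticket<->card: now ticket:Oscar, card:Zoe). State: wallet:Oscar, camera:Alice, ticket:Oscar, card:Zoe
Event 2 (swap card<->camera: now card:Alice, camera:Zoe). State: wallet:Oscar, camera:Zoe, ticket:Oscar, card:Alice
Event 3 (give camera: Zoe -> Oscar). State: wallet:Oscar, camera:Oscar, ticket:Oscar, card:Alice
Event 4 (give wallet: Oscar -> Alice). State: wallet:Alice, camera:Oscar, ticket:Oscar, card:Alice
Event 5 (give camera: Oscar -> Judy). State: wallet:Alice, camera:Judy, ticket:Oscar, card:Alice
Event 6 (swap wallet<->ticket: now wallet:Oscar, ticket:Alice). State: wallet:Oscar, camera:Judy, ticket:Alice, card:Alice

Final state: wallet:Oscar, camera:Judy, ticket:Alice, card:Alice
The ticket is held by Alice.

Answer: Alice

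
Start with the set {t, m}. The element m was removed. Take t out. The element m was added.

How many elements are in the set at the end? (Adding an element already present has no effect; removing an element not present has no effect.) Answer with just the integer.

Tracking the set through each operation:
Start: {m, t}
Event 1 (remove m): removed. Set: {t}
Event 2 (remove t): removed. Set: {}
Event 3 (add m): added. Set: {m}

Final set: {m} (size 1)

Answer: 1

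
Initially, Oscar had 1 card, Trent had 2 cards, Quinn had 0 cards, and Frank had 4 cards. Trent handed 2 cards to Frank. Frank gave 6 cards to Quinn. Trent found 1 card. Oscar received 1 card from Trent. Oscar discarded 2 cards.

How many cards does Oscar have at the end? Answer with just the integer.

Answer: 0

Derivation:
Tracking counts step by step:
Start: Oscar=1, Trent=2, Quinn=0, Frank=4
Event 1 (Trent -> Frank, 2): Trent: 2 -> 0, Frank: 4 -> 6. State: Oscar=1, Trent=0, Quinn=0, Frank=6
Event 2 (Frank -> Quinn, 6): Frank: 6 -> 0, Quinn: 0 -> 6. State: Oscar=1, Trent=0, Quinn=6, Frank=0
Event 3 (Trent +1): Trent: 0 -> 1. State: Oscar=1, Trent=1, Quinn=6, Frank=0
Event 4 (Trent -> Oscar, 1): Trent: 1 -> 0, Oscar: 1 -> 2. State: Oscar=2, Trent=0, Quinn=6, Frank=0
Event 5 (Oscar -2): Oscar: 2 -> 0. State: Oscar=0, Trent=0, Quinn=6, Frank=0

Oscar's final count: 0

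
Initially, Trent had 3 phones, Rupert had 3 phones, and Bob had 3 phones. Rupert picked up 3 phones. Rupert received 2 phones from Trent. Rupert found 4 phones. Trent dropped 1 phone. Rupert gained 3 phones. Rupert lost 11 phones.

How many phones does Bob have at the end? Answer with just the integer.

Tracking counts step by step:
Start: Trent=3, Rupert=3, Bob=3
Event 1 (Rupert +3): Rupert: 3 -> 6. State: Trent=3, Rupert=6, Bob=3
Event 2 (Trent -> Rupert, 2): Trent: 3 -> 1, Rupert: 6 -> 8. State: Trent=1, Rupert=8, Bob=3
Event 3 (Rupert +4): Rupert: 8 -> 12. State: Trent=1, Rupert=12, Bob=3
Event 4 (Trent -1): Trent: 1 -> 0. State: Trent=0, Rupert=12, Bob=3
Event 5 (Rupert +3): Rupert: 12 -> 15. State: Trent=0, Rupert=15, Bob=3
Event 6 (Rupert -11): Rupert: 15 -> 4. State: Trent=0, Rupert=4, Bob=3

Bob's final count: 3

Answer: 3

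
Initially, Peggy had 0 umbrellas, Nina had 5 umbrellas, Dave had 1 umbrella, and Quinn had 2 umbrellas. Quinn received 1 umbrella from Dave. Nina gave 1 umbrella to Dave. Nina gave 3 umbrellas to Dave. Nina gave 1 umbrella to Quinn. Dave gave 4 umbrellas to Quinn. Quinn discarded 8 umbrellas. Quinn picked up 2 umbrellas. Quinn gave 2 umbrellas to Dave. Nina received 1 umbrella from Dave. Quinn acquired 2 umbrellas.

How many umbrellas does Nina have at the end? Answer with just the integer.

Answer: 1

Derivation:
Tracking counts step by step:
Start: Peggy=0, Nina=5, Dave=1, Quinn=2
Event 1 (Dave -> Quinn, 1): Dave: 1 -> 0, Quinn: 2 -> 3. State: Peggy=0, Nina=5, Dave=0, Quinn=3
Event 2 (Nina -> Dave, 1): Nina: 5 -> 4, Dave: 0 -> 1. State: Peggy=0, Nina=4, Dave=1, Quinn=3
Event 3 (Nina -> Dave, 3): Nina: 4 -> 1, Dave: 1 -> 4. State: Peggy=0, Nina=1, Dave=4, Quinn=3
Event 4 (Nina -> Quinn, 1): Nina: 1 -> 0, Quinn: 3 -> 4. State: Peggy=0, Nina=0, Dave=4, Quinn=4
Event 5 (Dave -> Quinn, 4): Dave: 4 -> 0, Quinn: 4 -> 8. State: Peggy=0, Nina=0, Dave=0, Quinn=8
Event 6 (Quinn -8): Quinn: 8 -> 0. State: Peggy=0, Nina=0, Dave=0, Quinn=0
Event 7 (Quinn +2): Quinn: 0 -> 2. State: Peggy=0, Nina=0, Dave=0, Quinn=2
Event 8 (Quinn -> Dave, 2): Quinn: 2 -> 0, Dave: 0 -> 2. State: Peggy=0, Nina=0, Dave=2, Quinn=0
Event 9 (Dave -> Nina, 1): Dave: 2 -> 1, Nina: 0 -> 1. State: Peggy=0, Nina=1, Dave=1, Quinn=0
Event 10 (Quinn +2): Quinn: 0 -> 2. State: Peggy=0, Nina=1, Dave=1, Quinn=2

Nina's final count: 1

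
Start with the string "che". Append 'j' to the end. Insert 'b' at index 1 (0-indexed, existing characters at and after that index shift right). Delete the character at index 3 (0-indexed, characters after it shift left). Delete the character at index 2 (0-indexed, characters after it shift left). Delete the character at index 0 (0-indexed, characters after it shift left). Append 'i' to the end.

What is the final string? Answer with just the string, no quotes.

Answer: bji

Derivation:
Applying each edit step by step:
Start: "che"
Op 1 (append 'j'): "che" -> "chej"
Op 2 (insert 'b' at idx 1): "chej" -> "cbhej"
Op 3 (delete idx 3 = 'e'): "cbhej" -> "cbhj"
Op 4 (delete idx 2 = 'h'): "cbhj" -> "cbj"
Op 5 (delete idx 0 = 'c'): "cbj" -> "bj"
Op 6 (append 'i'): "bj" -> "bji"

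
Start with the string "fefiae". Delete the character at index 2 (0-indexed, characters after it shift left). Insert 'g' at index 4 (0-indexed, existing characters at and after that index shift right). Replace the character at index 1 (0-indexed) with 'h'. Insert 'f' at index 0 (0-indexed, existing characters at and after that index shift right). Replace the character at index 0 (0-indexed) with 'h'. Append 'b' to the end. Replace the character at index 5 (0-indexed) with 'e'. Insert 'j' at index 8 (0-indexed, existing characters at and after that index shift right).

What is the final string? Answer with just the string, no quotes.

Applying each edit step by step:
Start: "fefiae"
Op 1 (delete idx 2 = 'f'): "fefiae" -> "feiae"
Op 2 (insert 'g' at idx 4): "feiae" -> "feiage"
Op 3 (replace idx 1: 'e' -> 'h'): "feiage" -> "fhiage"
Op 4 (insert 'f' at idx 0): "fhiage" -> "ffhiage"
Op 5 (replace idx 0: 'f' -> 'h'): "ffhiage" -> "hfhiage"
Op 6 (append 'b'): "hfhiage" -> "hfhiageb"
Op 7 (replace idx 5: 'g' -> 'e'): "hfhiageb" -> "hfhiaeeb"
Op 8 (insert 'j' at idx 8): "hfhiaeeb" -> "hfhiaeebj"

Answer: hfhiaeebj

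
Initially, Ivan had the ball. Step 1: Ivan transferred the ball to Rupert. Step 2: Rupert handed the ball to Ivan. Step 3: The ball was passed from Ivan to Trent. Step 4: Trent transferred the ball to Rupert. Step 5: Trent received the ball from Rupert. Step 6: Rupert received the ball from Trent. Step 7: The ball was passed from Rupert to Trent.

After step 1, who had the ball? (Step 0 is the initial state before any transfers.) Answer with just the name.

Tracking the ball holder through step 1:
After step 0 (start): Ivan
After step 1: Rupert

At step 1, the holder is Rupert.

Answer: Rupert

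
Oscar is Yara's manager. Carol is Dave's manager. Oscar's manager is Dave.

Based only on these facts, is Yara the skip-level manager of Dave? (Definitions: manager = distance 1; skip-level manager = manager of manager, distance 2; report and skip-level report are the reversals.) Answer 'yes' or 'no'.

Answer: no

Derivation:
Reconstructing the manager chain from the given facts:
  Carol -> Dave -> Oscar -> Yara
(each arrow means 'manager of the next')
Positions in the chain (0 = top):
  position of Carol: 0
  position of Dave: 1
  position of Oscar: 2
  position of Yara: 3

Yara is at position 3, Dave is at position 1; signed distance (j - i) = -2.
'skip-level manager' requires j - i = 2. Actual distance is -2, so the relation does NOT hold.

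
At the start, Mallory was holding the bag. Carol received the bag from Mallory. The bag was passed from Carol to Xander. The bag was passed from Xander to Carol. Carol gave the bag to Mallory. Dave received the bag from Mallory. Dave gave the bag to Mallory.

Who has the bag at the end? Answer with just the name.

Tracking the bag through each event:
Start: Mallory has the bag.
After event 1: Carol has the bag.
After event 2: Xander has the bag.
After event 3: Carol has the bag.
After event 4: Mallory has the bag.
After event 5: Dave has the bag.
After event 6: Mallory has the bag.

Answer: Mallory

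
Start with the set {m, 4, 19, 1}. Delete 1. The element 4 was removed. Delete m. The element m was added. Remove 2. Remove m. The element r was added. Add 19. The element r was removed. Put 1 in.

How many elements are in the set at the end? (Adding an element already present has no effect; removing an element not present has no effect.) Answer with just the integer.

Answer: 2

Derivation:
Tracking the set through each operation:
Start: {1, 19, 4, m}
Event 1 (remove 1): removed. Set: {19, 4, m}
Event 2 (remove 4): removed. Set: {19, m}
Event 3 (remove m): removed. Set: {19}
Event 4 (add m): added. Set: {19, m}
Event 5 (remove 2): not present, no change. Set: {19, m}
Event 6 (remove m): removed. Set: {19}
Event 7 (add r): added. Set: {19, r}
Event 8 (add 19): already present, no change. Set: {19, r}
Event 9 (remove r): removed. Set: {19}
Event 10 (add 1): added. Set: {1, 19}

Final set: {1, 19} (size 2)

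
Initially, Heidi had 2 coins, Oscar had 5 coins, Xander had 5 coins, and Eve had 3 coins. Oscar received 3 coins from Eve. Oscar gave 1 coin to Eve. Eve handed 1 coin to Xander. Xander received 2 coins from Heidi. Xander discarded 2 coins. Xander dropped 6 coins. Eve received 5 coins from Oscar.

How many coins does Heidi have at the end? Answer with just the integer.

Tracking counts step by step:
Start: Heidi=2, Oscar=5, Xander=5, Eve=3
Event 1 (Eve -> Oscar, 3): Eve: 3 -> 0, Oscar: 5 -> 8. State: Heidi=2, Oscar=8, Xander=5, Eve=0
Event 2 (Oscar -> Eve, 1): Oscar: 8 -> 7, Eve: 0 -> 1. State: Heidi=2, Oscar=7, Xander=5, Eve=1
Event 3 (Eve -> Xander, 1): Eve: 1 -> 0, Xander: 5 -> 6. State: Heidi=2, Oscar=7, Xander=6, Eve=0
Event 4 (Heidi -> Xander, 2): Heidi: 2 -> 0, Xander: 6 -> 8. State: Heidi=0, Oscar=7, Xander=8, Eve=0
Event 5 (Xander -2): Xander: 8 -> 6. State: Heidi=0, Oscar=7, Xander=6, Eve=0
Event 6 (Xander -6): Xander: 6 -> 0. State: Heidi=0, Oscar=7, Xander=0, Eve=0
Event 7 (Oscar -> Eve, 5): Oscar: 7 -> 2, Eve: 0 -> 5. State: Heidi=0, Oscar=2, Xander=0, Eve=5

Heidi's final count: 0

Answer: 0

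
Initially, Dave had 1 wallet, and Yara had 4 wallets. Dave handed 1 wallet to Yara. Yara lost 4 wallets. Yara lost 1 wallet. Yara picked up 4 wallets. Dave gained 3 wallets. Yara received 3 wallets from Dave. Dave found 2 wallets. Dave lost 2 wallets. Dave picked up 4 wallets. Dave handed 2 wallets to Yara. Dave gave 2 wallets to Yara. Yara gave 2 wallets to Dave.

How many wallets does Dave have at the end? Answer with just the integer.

Answer: 2

Derivation:
Tracking counts step by step:
Start: Dave=1, Yara=4
Event 1 (Dave -> Yara, 1): Dave: 1 -> 0, Yara: 4 -> 5. State: Dave=0, Yara=5
Event 2 (Yara -4): Yara: 5 -> 1. State: Dave=0, Yara=1
Event 3 (Yara -1): Yara: 1 -> 0. State: Dave=0, Yara=0
Event 4 (Yara +4): Yara: 0 -> 4. State: Dave=0, Yara=4
Event 5 (Dave +3): Dave: 0 -> 3. State: Dave=3, Yara=4
Event 6 (Dave -> Yara, 3): Dave: 3 -> 0, Yara: 4 -> 7. State: Dave=0, Yara=7
Event 7 (Dave +2): Dave: 0 -> 2. State: Dave=2, Yara=7
Event 8 (Dave -2): Dave: 2 -> 0. State: Dave=0, Yara=7
Event 9 (Dave +4): Dave: 0 -> 4. State: Dave=4, Yara=7
Event 10 (Dave -> Yara, 2): Dave: 4 -> 2, Yara: 7 -> 9. State: Dave=2, Yara=9
Event 11 (Dave -> Yara, 2): Dave: 2 -> 0, Yara: 9 -> 11. State: Dave=0, Yara=11
Event 12 (Yara -> Dave, 2): Yara: 11 -> 9, Dave: 0 -> 2. State: Dave=2, Yara=9

Dave's final count: 2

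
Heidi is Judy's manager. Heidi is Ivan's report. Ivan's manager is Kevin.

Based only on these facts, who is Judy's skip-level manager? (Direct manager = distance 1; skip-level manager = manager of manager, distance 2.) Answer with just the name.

Answer: Ivan

Derivation:
Reconstructing the manager chain from the given facts:
  Kevin -> Ivan -> Heidi -> Judy
(each arrow means 'manager of the next')
Positions in the chain (0 = top):
  position of Kevin: 0
  position of Ivan: 1
  position of Heidi: 2
  position of Judy: 3

Judy is at position 3; the skip-level manager is 2 steps up the chain, i.e. position 1: Ivan.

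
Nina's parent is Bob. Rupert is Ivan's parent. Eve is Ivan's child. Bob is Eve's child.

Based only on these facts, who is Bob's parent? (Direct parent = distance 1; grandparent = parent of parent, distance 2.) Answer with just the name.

Answer: Eve

Derivation:
Reconstructing the parent chain from the given facts:
  Rupert -> Ivan -> Eve -> Bob -> Nina
(each arrow means 'parent of the next')
Positions in the chain (0 = top):
  position of Rupert: 0
  position of Ivan: 1
  position of Eve: 2
  position of Bob: 3
  position of Nina: 4

Bob is at position 3; the parent is 1 step up the chain, i.e. position 2: Eve.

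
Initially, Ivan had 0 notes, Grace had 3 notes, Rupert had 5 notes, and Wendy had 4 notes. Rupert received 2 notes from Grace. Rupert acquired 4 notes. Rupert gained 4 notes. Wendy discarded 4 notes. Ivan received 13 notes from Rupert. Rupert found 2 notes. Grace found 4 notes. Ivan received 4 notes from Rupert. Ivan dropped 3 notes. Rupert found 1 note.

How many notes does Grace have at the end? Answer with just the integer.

Tracking counts step by step:
Start: Ivan=0, Grace=3, Rupert=5, Wendy=4
Event 1 (Grace -> Rupert, 2): Grace: 3 -> 1, Rupert: 5 -> 7. State: Ivan=0, Grace=1, Rupert=7, Wendy=4
Event 2 (Rupert +4): Rupert: 7 -> 11. State: Ivan=0, Grace=1, Rupert=11, Wendy=4
Event 3 (Rupert +4): Rupert: 11 -> 15. State: Ivan=0, Grace=1, Rupert=15, Wendy=4
Event 4 (Wendy -4): Wendy: 4 -> 0. State: Ivan=0, Grace=1, Rupert=15, Wendy=0
Event 5 (Rupert -> Ivan, 13): Rupert: 15 -> 2, Ivan: 0 -> 13. State: Ivan=13, Grace=1, Rupert=2, Wendy=0
Event 6 (Rupert +2): Rupert: 2 -> 4. State: Ivan=13, Grace=1, Rupert=4, Wendy=0
Event 7 (Grace +4): Grace: 1 -> 5. State: Ivan=13, Grace=5, Rupert=4, Wendy=0
Event 8 (Rupert -> Ivan, 4): Rupert: 4 -> 0, Ivan: 13 -> 17. State: Ivan=17, Grace=5, Rupert=0, Wendy=0
Event 9 (Ivan -3): Ivan: 17 -> 14. State: Ivan=14, Grace=5, Rupert=0, Wendy=0
Event 10 (Rupert +1): Rupert: 0 -> 1. State: Ivan=14, Grace=5, Rupert=1, Wendy=0

Grace's final count: 5

Answer: 5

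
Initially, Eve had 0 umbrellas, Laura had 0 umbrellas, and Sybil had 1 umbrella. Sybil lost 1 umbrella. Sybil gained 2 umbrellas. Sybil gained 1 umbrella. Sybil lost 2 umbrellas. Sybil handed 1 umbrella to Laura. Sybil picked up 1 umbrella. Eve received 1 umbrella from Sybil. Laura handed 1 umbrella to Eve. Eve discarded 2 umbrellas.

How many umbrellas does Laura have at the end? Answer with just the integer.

Answer: 0

Derivation:
Tracking counts step by step:
Start: Eve=0, Laura=0, Sybil=1
Event 1 (Sybil -1): Sybil: 1 -> 0. State: Eve=0, Laura=0, Sybil=0
Event 2 (Sybil +2): Sybil: 0 -> 2. State: Eve=0, Laura=0, Sybil=2
Event 3 (Sybil +1): Sybil: 2 -> 3. State: Eve=0, Laura=0, Sybil=3
Event 4 (Sybil -2): Sybil: 3 -> 1. State: Eve=0, Laura=0, Sybil=1
Event 5 (Sybil -> Laura, 1): Sybil: 1 -> 0, Laura: 0 -> 1. State: Eve=0, Laura=1, Sybil=0
Event 6 (Sybil +1): Sybil: 0 -> 1. State: Eve=0, Laura=1, Sybil=1
Event 7 (Sybil -> Eve, 1): Sybil: 1 -> 0, Eve: 0 -> 1. State: Eve=1, Laura=1, Sybil=0
Event 8 (Laura -> Eve, 1): Laura: 1 -> 0, Eve: 1 -> 2. State: Eve=2, Laura=0, Sybil=0
Event 9 (Eve -2): Eve: 2 -> 0. State: Eve=0, Laura=0, Sybil=0

Laura's final count: 0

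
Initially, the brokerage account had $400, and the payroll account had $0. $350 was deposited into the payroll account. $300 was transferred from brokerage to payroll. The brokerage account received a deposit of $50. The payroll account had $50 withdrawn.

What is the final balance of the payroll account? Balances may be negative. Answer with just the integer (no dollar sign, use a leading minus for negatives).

Answer: 600

Derivation:
Tracking account balances step by step:
Start: brokerage=400, payroll=0
Event 1 (deposit 350 to payroll): payroll: 0 + 350 = 350. Balances: brokerage=400, payroll=350
Event 2 (transfer 300 brokerage -> payroll): brokerage: 400 - 300 = 100, payroll: 350 + 300 = 650. Balances: brokerage=100, payroll=650
Event 3 (deposit 50 to brokerage): brokerage: 100 + 50 = 150. Balances: brokerage=150, payroll=650
Event 4 (withdraw 50 from payroll): payroll: 650 - 50 = 600. Balances: brokerage=150, payroll=600

Final balance of payroll: 600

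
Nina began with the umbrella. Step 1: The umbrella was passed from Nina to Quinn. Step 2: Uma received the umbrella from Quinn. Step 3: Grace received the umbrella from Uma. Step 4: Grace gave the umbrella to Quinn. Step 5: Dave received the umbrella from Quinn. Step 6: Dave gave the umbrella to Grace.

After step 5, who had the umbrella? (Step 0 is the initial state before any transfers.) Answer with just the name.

Tracking the umbrella holder through step 5:
After step 0 (start): Nina
After step 1: Quinn
After step 2: Uma
After step 3: Grace
After step 4: Quinn
After step 5: Dave

At step 5, the holder is Dave.

Answer: Dave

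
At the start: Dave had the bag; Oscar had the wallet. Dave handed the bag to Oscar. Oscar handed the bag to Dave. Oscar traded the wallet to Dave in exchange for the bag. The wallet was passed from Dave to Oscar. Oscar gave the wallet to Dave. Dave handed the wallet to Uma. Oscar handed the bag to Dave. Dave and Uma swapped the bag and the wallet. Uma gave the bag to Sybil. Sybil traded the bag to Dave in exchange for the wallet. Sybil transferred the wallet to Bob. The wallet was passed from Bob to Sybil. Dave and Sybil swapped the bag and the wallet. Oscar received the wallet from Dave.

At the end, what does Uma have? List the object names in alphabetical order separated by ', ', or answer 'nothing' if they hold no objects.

Tracking all object holders:
Start: bag:Dave, wallet:Oscar
Event 1 (give bag: Dave -> Oscar). State: bag:Oscar, wallet:Oscar
Event 2 (give bag: Oscar -> Dave). State: bag:Dave, wallet:Oscar
Event 3 (swap wallet<->bag: now wallet:Dave, bag:Oscar). State: bag:Oscar, wallet:Dave
Event 4 (give wallet: Dave -> Oscar). State: bag:Oscar, wallet:Oscar
Event 5 (give wallet: Oscar -> Dave). State: bag:Oscar, wallet:Dave
Event 6 (give wallet: Dave -> Uma). State: bag:Oscar, wallet:Uma
Event 7 (give bag: Oscar -> Dave). State: bag:Dave, wallet:Uma
Event 8 (swap bag<->wallet: now bag:Uma, wallet:Dave). State: bag:Uma, wallet:Dave
Event 9 (give bag: Uma -> Sybil). State: bag:Sybil, wallet:Dave
Event 10 (swap bag<->wallet: now bag:Dave, wallet:Sybil). State: bag:Dave, wallet:Sybil
Event 11 (give wallet: Sybil -> Bob). State: bag:Dave, wallet:Bob
Event 12 (give wallet: Bob -> Sybil). State: bag:Dave, wallet:Sybil
Event 13 (swap bag<->wallet: now bag:Sybil, wallet:Dave). State: bag:Sybil, wallet:Dave
Event 14 (give wallet: Dave -> Oscar). State: bag:Sybil, wallet:Oscar

Final state: bag:Sybil, wallet:Oscar
Uma holds: (nothing).

Answer: nothing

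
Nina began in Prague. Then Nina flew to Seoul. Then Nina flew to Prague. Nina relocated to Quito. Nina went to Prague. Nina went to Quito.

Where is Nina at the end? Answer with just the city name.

Answer: Quito

Derivation:
Tracking Nina's location:
Start: Nina is in Prague.
After move 1: Prague -> Seoul. Nina is in Seoul.
After move 2: Seoul -> Prague. Nina is in Prague.
After move 3: Prague -> Quito. Nina is in Quito.
After move 4: Quito -> Prague. Nina is in Prague.
After move 5: Prague -> Quito. Nina is in Quito.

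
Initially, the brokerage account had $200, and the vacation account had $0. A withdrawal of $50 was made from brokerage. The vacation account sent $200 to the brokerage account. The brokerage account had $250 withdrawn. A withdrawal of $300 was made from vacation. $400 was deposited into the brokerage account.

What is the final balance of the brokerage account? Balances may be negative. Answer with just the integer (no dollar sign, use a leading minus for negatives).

Answer: 500

Derivation:
Tracking account balances step by step:
Start: brokerage=200, vacation=0
Event 1 (withdraw 50 from brokerage): brokerage: 200 - 50 = 150. Balances: brokerage=150, vacation=0
Event 2 (transfer 200 vacation -> brokerage): vacation: 0 - 200 = -200, brokerage: 150 + 200 = 350. Balances: brokerage=350, vacation=-200
Event 3 (withdraw 250 from brokerage): brokerage: 350 - 250 = 100. Balances: brokerage=100, vacation=-200
Event 4 (withdraw 300 from vacation): vacation: -200 - 300 = -500. Balances: brokerage=100, vacation=-500
Event 5 (deposit 400 to brokerage): brokerage: 100 + 400 = 500. Balances: brokerage=500, vacation=-500

Final balance of brokerage: 500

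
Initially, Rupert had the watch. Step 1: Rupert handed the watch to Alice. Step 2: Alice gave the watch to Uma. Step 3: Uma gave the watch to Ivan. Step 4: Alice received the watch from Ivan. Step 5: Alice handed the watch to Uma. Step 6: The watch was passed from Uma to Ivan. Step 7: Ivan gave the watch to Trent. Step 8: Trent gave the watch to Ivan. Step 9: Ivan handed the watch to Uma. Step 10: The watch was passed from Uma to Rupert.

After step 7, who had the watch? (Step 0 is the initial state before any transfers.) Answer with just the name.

Tracking the watch holder through step 7:
After step 0 (start): Rupert
After step 1: Alice
After step 2: Uma
After step 3: Ivan
After step 4: Alice
After step 5: Uma
After step 6: Ivan
After step 7: Trent

At step 7, the holder is Trent.

Answer: Trent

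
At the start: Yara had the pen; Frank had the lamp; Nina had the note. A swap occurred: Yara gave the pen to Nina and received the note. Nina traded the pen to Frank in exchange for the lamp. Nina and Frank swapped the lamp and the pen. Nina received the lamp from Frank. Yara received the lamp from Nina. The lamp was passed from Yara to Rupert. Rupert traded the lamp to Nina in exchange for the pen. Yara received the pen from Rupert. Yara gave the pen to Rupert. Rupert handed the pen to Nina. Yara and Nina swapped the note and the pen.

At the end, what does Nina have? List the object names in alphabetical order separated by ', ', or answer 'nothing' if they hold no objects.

Answer: lamp, note

Derivation:
Tracking all object holders:
Start: pen:Yara, lamp:Frank, note:Nina
Event 1 (swap pen<->note: now pen:Nina, note:Yara). State: pen:Nina, lamp:Frank, note:Yara
Event 2 (swap pen<->lamp: now pen:Frank, lamp:Nina). State: pen:Frank, lamp:Nina, note:Yara
Event 3 (swap lamp<->pen: now lamp:Frank, pen:Nina). State: pen:Nina, lamp:Frank, note:Yara
Event 4 (give lamp: Frank -> Nina). State: pen:Nina, lamp:Nina, note:Yara
Event 5 (give lamp: Nina -> Yara). State: pen:Nina, lamp:Yara, note:Yara
Event 6 (give lamp: Yara -> Rupert). State: pen:Nina, lamp:Rupert, note:Yara
Event 7 (swap lamp<->pen: now lamp:Nina, pen:Rupert). State: pen:Rupert, lamp:Nina, note:Yara
Event 8 (give pen: Rupert -> Yara). State: pen:Yara, lamp:Nina, note:Yara
Event 9 (give pen: Yara -> Rupert). State: pen:Rupert, lamp:Nina, note:Yara
Event 10 (give pen: Rupert -> Nina). State: pen:Nina, lamp:Nina, note:Yara
Event 11 (swap note<->pen: now note:Nina, pen:Yara). State: pen:Yara, lamp:Nina, note:Nina

Final state: pen:Yara, lamp:Nina, note:Nina
Nina holds: lamp, note.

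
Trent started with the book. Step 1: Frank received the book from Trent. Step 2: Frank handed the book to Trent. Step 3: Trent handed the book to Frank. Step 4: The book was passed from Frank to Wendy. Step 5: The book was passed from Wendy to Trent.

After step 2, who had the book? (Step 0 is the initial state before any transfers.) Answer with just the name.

Answer: Trent

Derivation:
Tracking the book holder through step 2:
After step 0 (start): Trent
After step 1: Frank
After step 2: Trent

At step 2, the holder is Trent.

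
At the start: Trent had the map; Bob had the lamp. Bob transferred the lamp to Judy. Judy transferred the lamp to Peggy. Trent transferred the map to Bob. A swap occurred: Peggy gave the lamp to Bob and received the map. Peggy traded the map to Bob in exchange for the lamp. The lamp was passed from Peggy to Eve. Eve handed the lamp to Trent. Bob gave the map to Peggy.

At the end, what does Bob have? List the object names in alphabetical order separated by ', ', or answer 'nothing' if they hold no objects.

Answer: nothing

Derivation:
Tracking all object holders:
Start: map:Trent, lamp:Bob
Event 1 (give lamp: Bob -> Judy). State: map:Trent, lamp:Judy
Event 2 (give lamp: Judy -> Peggy). State: map:Trent, lamp:Peggy
Event 3 (give map: Trent -> Bob). State: map:Bob, lamp:Peggy
Event 4 (swap lamp<->map: now lamp:Bob, map:Peggy). State: map:Peggy, lamp:Bob
Event 5 (swap map<->lamp: now map:Bob, lamp:Peggy). State: map:Bob, lamp:Peggy
Event 6 (give lamp: Peggy -> Eve). State: map:Bob, lamp:Eve
Event 7 (give lamp: Eve -> Trent). State: map:Bob, lamp:Trent
Event 8 (give map: Bob -> Peggy). State: map:Peggy, lamp:Trent

Final state: map:Peggy, lamp:Trent
Bob holds: (nothing).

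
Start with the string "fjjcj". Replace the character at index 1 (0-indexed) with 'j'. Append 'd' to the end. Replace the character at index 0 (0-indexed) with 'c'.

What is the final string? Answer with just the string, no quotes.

Answer: cjjcjd

Derivation:
Applying each edit step by step:
Start: "fjjcj"
Op 1 (replace idx 1: 'j' -> 'j'): "fjjcj" -> "fjjcj"
Op 2 (append 'd'): "fjjcj" -> "fjjcjd"
Op 3 (replace idx 0: 'f' -> 'c'): "fjjcjd" -> "cjjcjd"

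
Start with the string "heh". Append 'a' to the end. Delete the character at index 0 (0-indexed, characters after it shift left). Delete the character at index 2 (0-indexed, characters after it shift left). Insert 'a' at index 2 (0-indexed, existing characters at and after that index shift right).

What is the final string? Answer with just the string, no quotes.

Applying each edit step by step:
Start: "heh"
Op 1 (append 'a'): "heh" -> "heha"
Op 2 (delete idx 0 = 'h'): "heha" -> "eha"
Op 3 (delete idx 2 = 'a'): "eha" -> "eh"
Op 4 (insert 'a' at idx 2): "eh" -> "eha"

Answer: eha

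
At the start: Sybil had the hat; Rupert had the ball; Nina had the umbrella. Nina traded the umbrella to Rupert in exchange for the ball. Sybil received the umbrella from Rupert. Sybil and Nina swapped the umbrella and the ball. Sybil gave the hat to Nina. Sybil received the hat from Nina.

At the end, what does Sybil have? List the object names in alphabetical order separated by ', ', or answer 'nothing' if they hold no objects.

Tracking all object holders:
Start: hat:Sybil, ball:Rupert, umbrella:Nina
Event 1 (swap umbrella<->ball: now umbrella:Rupert, ball:Nina). State: hat:Sybil, ball:Nina, umbrella:Rupert
Event 2 (give umbrella: Rupert -> Sybil). State: hat:Sybil, ball:Nina, umbrella:Sybil
Event 3 (swap umbrella<->ball: now umbrella:Nina, ball:Sybil). State: hat:Sybil, ball:Sybil, umbrella:Nina
Event 4 (give hat: Sybil -> Nina). State: hat:Nina, ball:Sybil, umbrella:Nina
Event 5 (give hat: Nina -> Sybil). State: hat:Sybil, ball:Sybil, umbrella:Nina

Final state: hat:Sybil, ball:Sybil, umbrella:Nina
Sybil holds: ball, hat.

Answer: ball, hat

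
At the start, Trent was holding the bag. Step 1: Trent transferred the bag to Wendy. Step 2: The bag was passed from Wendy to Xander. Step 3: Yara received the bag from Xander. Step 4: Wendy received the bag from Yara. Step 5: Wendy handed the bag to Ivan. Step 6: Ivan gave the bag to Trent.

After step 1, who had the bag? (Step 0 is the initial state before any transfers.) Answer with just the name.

Answer: Wendy

Derivation:
Tracking the bag holder through step 1:
After step 0 (start): Trent
After step 1: Wendy

At step 1, the holder is Wendy.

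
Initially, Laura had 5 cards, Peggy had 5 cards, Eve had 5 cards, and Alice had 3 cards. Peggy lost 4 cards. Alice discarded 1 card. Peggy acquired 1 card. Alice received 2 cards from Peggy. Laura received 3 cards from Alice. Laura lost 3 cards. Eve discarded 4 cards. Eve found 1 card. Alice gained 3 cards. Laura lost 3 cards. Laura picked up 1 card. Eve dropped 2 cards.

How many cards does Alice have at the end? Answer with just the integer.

Answer: 4

Derivation:
Tracking counts step by step:
Start: Laura=5, Peggy=5, Eve=5, Alice=3
Event 1 (Peggy -4): Peggy: 5 -> 1. State: Laura=5, Peggy=1, Eve=5, Alice=3
Event 2 (Alice -1): Alice: 3 -> 2. State: Laura=5, Peggy=1, Eve=5, Alice=2
Event 3 (Peggy +1): Peggy: 1 -> 2. State: Laura=5, Peggy=2, Eve=5, Alice=2
Event 4 (Peggy -> Alice, 2): Peggy: 2 -> 0, Alice: 2 -> 4. State: Laura=5, Peggy=0, Eve=5, Alice=4
Event 5 (Alice -> Laura, 3): Alice: 4 -> 1, Laura: 5 -> 8. State: Laura=8, Peggy=0, Eve=5, Alice=1
Event 6 (Laura -3): Laura: 8 -> 5. State: Laura=5, Peggy=0, Eve=5, Alice=1
Event 7 (Eve -4): Eve: 5 -> 1. State: Laura=5, Peggy=0, Eve=1, Alice=1
Event 8 (Eve +1): Eve: 1 -> 2. State: Laura=5, Peggy=0, Eve=2, Alice=1
Event 9 (Alice +3): Alice: 1 -> 4. State: Laura=5, Peggy=0, Eve=2, Alice=4
Event 10 (Laura -3): Laura: 5 -> 2. State: Laura=2, Peggy=0, Eve=2, Alice=4
Event 11 (Laura +1): Laura: 2 -> 3. State: Laura=3, Peggy=0, Eve=2, Alice=4
Event 12 (Eve -2): Eve: 2 -> 0. State: Laura=3, Peggy=0, Eve=0, Alice=4

Alice's final count: 4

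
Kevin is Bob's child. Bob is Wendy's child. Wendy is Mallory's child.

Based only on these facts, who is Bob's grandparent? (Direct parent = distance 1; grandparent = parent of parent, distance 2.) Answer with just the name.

Answer: Mallory

Derivation:
Reconstructing the parent chain from the given facts:
  Mallory -> Wendy -> Bob -> Kevin
(each arrow means 'parent of the next')
Positions in the chain (0 = top):
  position of Mallory: 0
  position of Wendy: 1
  position of Bob: 2
  position of Kevin: 3

Bob is at position 2; the grandparent is 2 steps up the chain, i.e. position 0: Mallory.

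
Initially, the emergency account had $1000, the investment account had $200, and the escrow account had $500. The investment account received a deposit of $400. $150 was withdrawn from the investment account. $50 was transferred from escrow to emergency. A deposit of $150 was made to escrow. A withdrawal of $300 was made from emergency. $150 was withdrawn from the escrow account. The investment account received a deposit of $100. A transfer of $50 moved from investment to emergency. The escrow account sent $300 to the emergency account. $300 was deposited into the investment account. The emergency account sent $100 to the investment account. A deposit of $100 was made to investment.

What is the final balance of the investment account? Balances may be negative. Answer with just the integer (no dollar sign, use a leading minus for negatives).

Tracking account balances step by step:
Start: emergency=1000, investment=200, escrow=500
Event 1 (deposit 400 to investment): investment: 200 + 400 = 600. Balances: emergency=1000, investment=600, escrow=500
Event 2 (withdraw 150 from investment): investment: 600 - 150 = 450. Balances: emergency=1000, investment=450, escrow=500
Event 3 (transfer 50 escrow -> emergency): escrow: 500 - 50 = 450, emergency: 1000 + 50 = 1050. Balances: emergency=1050, investment=450, escrow=450
Event 4 (deposit 150 to escrow): escrow: 450 + 150 = 600. Balances: emergency=1050, investment=450, escrow=600
Event 5 (withdraw 300 from emergency): emergency: 1050 - 300 = 750. Balances: emergency=750, investment=450, escrow=600
Event 6 (withdraw 150 from escrow): escrow: 600 - 150 = 450. Balances: emergency=750, investment=450, escrow=450
Event 7 (deposit 100 to investment): investment: 450 + 100 = 550. Balances: emergency=750, investment=550, escrow=450
Event 8 (transfer 50 investment -> emergency): investment: 550 - 50 = 500, emergency: 750 + 50 = 800. Balances: emergency=800, investment=500, escrow=450
Event 9 (transfer 300 escrow -> emergency): escrow: 450 - 300 = 150, emergency: 800 + 300 = 1100. Balances: emergency=1100, investment=500, escrow=150
Event 10 (deposit 300 to investment): investment: 500 + 300 = 800. Balances: emergency=1100, investment=800, escrow=150
Event 11 (transfer 100 emergency -> investment): emergency: 1100 - 100 = 1000, investment: 800 + 100 = 900. Balances: emergency=1000, investment=900, escrow=150
Event 12 (deposit 100 to investment): investment: 900 + 100 = 1000. Balances: emergency=1000, investment=1000, escrow=150

Final balance of investment: 1000

Answer: 1000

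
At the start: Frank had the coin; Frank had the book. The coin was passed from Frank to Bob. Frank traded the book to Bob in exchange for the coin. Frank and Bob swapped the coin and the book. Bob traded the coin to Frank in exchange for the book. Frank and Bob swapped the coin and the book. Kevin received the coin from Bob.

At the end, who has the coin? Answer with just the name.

Tracking all object holders:
Start: coin:Frank, book:Frank
Event 1 (give coin: Frank -> Bob). State: coin:Bob, book:Frank
Event 2 (swap book<->coin: now book:Bob, coin:Frank). State: coin:Frank, book:Bob
Event 3 (swap coin<->book: now coin:Bob, book:Frank). State: coin:Bob, book:Frank
Event 4 (swap coin<->book: now coin:Frank, book:Bob). State: coin:Frank, book:Bob
Event 5 (swap coin<->book: now coin:Bob, book:Frank). State: coin:Bob, book:Frank
Event 6 (give coin: Bob -> Kevin). State: coin:Kevin, book:Frank

Final state: coin:Kevin, book:Frank
The coin is held by Kevin.

Answer: Kevin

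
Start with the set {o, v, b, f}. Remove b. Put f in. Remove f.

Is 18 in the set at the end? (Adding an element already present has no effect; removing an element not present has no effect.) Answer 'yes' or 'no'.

Answer: no

Derivation:
Tracking the set through each operation:
Start: {b, f, o, v}
Event 1 (remove b): removed. Set: {f, o, v}
Event 2 (add f): already present, no change. Set: {f, o, v}
Event 3 (remove f): removed. Set: {o, v}

Final set: {o, v} (size 2)
18 is NOT in the final set.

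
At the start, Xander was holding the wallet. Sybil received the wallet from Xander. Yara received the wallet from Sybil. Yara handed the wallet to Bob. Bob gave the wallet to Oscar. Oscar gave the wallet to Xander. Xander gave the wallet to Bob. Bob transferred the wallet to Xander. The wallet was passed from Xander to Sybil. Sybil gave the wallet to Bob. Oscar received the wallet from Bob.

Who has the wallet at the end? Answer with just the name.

Answer: Oscar

Derivation:
Tracking the wallet through each event:
Start: Xander has the wallet.
After event 1: Sybil has the wallet.
After event 2: Yara has the wallet.
After event 3: Bob has the wallet.
After event 4: Oscar has the wallet.
After event 5: Xander has the wallet.
After event 6: Bob has the wallet.
After event 7: Xander has the wallet.
After event 8: Sybil has the wallet.
After event 9: Bob has the wallet.
After event 10: Oscar has the wallet.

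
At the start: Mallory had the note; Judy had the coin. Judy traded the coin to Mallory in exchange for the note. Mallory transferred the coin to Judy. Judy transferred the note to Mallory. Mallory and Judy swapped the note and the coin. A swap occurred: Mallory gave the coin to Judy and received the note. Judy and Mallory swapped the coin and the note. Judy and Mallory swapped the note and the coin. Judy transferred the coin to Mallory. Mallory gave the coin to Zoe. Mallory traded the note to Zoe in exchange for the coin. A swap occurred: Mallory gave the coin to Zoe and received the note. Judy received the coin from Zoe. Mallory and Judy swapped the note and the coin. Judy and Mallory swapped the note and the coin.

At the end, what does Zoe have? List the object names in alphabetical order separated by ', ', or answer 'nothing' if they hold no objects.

Tracking all object holders:
Start: note:Mallory, coin:Judy
Event 1 (swap coin<->note: now coin:Mallory, note:Judy). State: note:Judy, coin:Mallory
Event 2 (give coin: Mallory -> Judy). State: note:Judy, coin:Judy
Event 3 (give note: Judy -> Mallory). State: note:Mallory, coin:Judy
Event 4 (swap note<->coin: now note:Judy, coin:Mallory). State: note:Judy, coin:Mallory
Event 5 (swap coin<->note: now coin:Judy, note:Mallory). State: note:Mallory, coin:Judy
Event 6 (swap coin<->note: now coin:Mallory, note:Judy). State: note:Judy, coin:Mallory
Event 7 (swap note<->coin: now note:Mallory, coin:Judy). State: note:Mallory, coin:Judy
Event 8 (give coin: Judy -> Mallory). State: note:Mallory, coin:Mallory
Event 9 (give coin: Mallory -> Zoe). State: note:Mallory, coin:Zoe
Event 10 (swap note<->coin: now note:Zoe, coin:Mallory). State: note:Zoe, coin:Mallory
Event 11 (swap coin<->note: now coin:Zoe, note:Mallory). State: note:Mallory, coin:Zoe
Event 12 (give coin: Zoe -> Judy). State: note:Mallory, coin:Judy
Event 13 (swap note<->coin: now note:Judy, coin:Mallory). State: note:Judy, coin:Mallory
Event 14 (swap note<->coin: now note:Mallory, coin:Judy). State: note:Mallory, coin:Judy

Final state: note:Mallory, coin:Judy
Zoe holds: (nothing).

Answer: nothing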